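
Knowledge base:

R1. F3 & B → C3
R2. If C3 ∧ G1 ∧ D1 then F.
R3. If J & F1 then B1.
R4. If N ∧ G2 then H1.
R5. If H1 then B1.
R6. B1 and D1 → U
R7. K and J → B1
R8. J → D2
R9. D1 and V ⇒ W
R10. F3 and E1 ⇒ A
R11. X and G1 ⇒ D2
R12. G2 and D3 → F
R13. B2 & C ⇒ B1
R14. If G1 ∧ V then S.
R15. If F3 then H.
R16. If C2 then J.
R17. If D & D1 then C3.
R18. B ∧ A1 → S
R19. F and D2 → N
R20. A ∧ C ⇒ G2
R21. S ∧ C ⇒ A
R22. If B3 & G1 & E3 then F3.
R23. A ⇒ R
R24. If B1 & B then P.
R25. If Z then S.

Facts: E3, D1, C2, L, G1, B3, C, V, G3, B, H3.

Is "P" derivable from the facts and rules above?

Yes

S  (by R14: G1, V)
J  (by R16: C2)
A  (by R21: S, C)
F3  (by R22: B3, G1, E3)
C3  (by R1: F3, B)
F  (by R2: C3, G1, D1)
D2  (by R8: J)
N  (by R19: F, D2)
G2  (by R20: A, C)
H1  (by R4: N, G2)
B1  (by R5: H1)
P  (by R24: B1, B)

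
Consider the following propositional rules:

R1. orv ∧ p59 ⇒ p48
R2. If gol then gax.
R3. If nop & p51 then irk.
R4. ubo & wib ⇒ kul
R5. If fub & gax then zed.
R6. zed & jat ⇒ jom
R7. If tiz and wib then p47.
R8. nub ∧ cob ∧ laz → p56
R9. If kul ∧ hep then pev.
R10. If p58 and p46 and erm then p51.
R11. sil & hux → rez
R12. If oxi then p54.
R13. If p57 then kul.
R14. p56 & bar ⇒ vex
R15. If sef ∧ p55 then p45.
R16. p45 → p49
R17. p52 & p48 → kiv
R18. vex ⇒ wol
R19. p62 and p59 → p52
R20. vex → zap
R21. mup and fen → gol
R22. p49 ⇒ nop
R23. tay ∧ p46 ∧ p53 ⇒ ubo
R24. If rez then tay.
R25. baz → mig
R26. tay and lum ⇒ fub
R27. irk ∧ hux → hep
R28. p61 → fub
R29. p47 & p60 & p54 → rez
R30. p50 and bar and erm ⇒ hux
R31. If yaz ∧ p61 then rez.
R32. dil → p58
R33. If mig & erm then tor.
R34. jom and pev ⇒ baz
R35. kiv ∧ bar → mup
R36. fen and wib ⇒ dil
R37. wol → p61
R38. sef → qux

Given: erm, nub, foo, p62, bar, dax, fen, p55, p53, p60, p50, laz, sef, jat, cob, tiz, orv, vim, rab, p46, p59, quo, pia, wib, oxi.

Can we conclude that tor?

Yes

p48  (by R1: orv, p59)
p47  (by R7: tiz, wib)
p56  (by R8: nub, cob, laz)
p54  (by R12: oxi)
vex  (by R14: p56, bar)
p45  (by R15: sef, p55)
p49  (by R16: p45)
wol  (by R18: vex)
p52  (by R19: p62, p59)
nop  (by R22: p49)
rez  (by R29: p47, p60, p54)
hux  (by R30: p50, bar, erm)
dil  (by R36: fen, wib)
p61  (by R37: wol)
kiv  (by R17: p52, p48)
tay  (by R24: rez)
fub  (by R28: p61)
p58  (by R32: dil)
mup  (by R35: kiv, bar)
p51  (by R10: p58, p46, erm)
gol  (by R21: mup, fen)
ubo  (by R23: tay, p46, p53)
gax  (by R2: gol)
irk  (by R3: nop, p51)
kul  (by R4: ubo, wib)
zed  (by R5: fub, gax)
jom  (by R6: zed, jat)
hep  (by R27: irk, hux)
pev  (by R9: kul, hep)
baz  (by R34: jom, pev)
mig  (by R25: baz)
tor  (by R33: mig, erm)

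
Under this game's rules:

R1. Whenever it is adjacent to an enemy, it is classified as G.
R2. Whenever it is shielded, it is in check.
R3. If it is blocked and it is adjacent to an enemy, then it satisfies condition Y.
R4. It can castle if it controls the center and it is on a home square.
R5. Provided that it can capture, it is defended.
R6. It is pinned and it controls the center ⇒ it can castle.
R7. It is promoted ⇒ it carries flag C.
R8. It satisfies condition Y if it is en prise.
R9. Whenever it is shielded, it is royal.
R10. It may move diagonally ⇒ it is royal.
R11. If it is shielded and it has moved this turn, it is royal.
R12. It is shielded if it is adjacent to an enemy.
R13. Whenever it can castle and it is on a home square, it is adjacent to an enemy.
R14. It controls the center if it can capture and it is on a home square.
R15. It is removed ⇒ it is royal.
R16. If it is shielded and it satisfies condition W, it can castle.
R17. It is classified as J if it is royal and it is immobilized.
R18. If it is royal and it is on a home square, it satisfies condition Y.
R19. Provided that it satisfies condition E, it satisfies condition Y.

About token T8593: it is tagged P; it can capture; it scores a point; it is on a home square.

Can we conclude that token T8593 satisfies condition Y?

Yes

By R14 (it can capture, it is on a home square): it controls the center.
By R4 (it controls the center, it is on a home square): it can castle.
By R13 (it can castle, it is on a home square): it is adjacent to an enemy.
By R12 (it is adjacent to an enemy): it is shielded.
By R9 (it is shielded): it is royal.
By R18 (it is royal, it is on a home square): it satisfies condition Y.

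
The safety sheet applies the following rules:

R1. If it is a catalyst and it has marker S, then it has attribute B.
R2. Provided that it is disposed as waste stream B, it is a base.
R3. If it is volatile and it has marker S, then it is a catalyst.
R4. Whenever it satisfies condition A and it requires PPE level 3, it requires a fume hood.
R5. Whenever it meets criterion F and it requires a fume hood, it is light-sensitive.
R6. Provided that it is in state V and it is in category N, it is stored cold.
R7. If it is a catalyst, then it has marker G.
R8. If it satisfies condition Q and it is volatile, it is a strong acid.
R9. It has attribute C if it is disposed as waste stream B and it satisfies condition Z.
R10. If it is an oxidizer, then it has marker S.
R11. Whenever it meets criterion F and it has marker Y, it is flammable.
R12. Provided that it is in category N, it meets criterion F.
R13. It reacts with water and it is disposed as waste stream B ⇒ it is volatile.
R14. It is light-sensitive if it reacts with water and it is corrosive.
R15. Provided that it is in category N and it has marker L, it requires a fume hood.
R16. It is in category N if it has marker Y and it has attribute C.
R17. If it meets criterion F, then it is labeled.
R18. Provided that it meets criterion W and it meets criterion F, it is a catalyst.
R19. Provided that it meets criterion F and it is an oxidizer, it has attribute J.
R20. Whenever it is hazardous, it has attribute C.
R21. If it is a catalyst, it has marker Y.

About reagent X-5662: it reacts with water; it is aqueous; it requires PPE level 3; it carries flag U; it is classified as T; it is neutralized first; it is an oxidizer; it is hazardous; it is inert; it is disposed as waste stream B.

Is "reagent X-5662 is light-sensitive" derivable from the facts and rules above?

No

Forward chaining from the given facts derives: is a base, has marker S, is volatile, has attribute C, is a catalyst, has marker G, has marker Y, has attribute B, is in category N, meets criterion F, is labeled, has attribute J, is flammable.
Rules concluding "it is light-sensitive": R5 needs "it requires a fume hood"; R14 needs "it is corrosive" — none of these are established.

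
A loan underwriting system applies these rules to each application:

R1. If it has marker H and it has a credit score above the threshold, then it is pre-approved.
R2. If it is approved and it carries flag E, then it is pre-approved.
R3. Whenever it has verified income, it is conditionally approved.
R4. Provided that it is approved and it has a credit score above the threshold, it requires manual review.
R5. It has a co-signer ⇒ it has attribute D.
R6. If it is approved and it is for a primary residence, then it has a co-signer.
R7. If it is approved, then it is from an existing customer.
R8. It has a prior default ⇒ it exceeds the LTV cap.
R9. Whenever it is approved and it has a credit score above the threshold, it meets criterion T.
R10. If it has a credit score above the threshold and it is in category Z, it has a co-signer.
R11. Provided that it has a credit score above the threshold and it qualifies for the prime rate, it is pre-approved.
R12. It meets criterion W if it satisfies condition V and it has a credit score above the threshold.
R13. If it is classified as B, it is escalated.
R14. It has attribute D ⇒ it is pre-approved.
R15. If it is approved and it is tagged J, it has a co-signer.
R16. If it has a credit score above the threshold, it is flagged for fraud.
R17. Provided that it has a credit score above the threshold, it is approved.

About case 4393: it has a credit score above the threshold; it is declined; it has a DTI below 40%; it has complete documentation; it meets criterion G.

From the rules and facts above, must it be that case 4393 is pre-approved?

Forward chaining from the given facts derives: is flagged for fraud, is approved, requires manual review, is from an existing customer, meets criterion T.
Rules concluding "it is pre-approved": R1 needs "it has marker H"; R2 needs "it carries flag E"; R11 needs "it qualifies for the prime rate"; R14 needs "it has attribute D" — none of these are established.

No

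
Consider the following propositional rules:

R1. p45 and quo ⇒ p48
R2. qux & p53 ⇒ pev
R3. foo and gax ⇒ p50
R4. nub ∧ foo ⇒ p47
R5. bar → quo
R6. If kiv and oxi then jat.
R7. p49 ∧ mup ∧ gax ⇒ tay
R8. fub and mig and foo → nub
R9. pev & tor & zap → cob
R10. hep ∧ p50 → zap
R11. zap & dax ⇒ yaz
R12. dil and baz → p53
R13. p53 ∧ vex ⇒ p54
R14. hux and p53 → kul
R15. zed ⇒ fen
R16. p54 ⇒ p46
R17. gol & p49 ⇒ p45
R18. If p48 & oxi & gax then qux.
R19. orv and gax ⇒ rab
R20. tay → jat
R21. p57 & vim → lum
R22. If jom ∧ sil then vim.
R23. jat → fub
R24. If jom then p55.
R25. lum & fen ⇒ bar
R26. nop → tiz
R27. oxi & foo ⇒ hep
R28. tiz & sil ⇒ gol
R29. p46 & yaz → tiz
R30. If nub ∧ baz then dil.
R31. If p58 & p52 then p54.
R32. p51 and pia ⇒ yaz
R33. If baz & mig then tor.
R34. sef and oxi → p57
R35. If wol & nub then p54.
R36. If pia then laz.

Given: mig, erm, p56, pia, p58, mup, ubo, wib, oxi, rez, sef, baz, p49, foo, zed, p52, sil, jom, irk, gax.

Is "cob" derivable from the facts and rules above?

No

Forward chaining from the given facts derives: p50, tay, fen, jat, vim, fub, p55, hep, p54, tor, p57, laz, nub, zap, p46, lum, bar, dil, p47, quo, p53.
The only rule concluding cob is R9, which needs pev; that is never established.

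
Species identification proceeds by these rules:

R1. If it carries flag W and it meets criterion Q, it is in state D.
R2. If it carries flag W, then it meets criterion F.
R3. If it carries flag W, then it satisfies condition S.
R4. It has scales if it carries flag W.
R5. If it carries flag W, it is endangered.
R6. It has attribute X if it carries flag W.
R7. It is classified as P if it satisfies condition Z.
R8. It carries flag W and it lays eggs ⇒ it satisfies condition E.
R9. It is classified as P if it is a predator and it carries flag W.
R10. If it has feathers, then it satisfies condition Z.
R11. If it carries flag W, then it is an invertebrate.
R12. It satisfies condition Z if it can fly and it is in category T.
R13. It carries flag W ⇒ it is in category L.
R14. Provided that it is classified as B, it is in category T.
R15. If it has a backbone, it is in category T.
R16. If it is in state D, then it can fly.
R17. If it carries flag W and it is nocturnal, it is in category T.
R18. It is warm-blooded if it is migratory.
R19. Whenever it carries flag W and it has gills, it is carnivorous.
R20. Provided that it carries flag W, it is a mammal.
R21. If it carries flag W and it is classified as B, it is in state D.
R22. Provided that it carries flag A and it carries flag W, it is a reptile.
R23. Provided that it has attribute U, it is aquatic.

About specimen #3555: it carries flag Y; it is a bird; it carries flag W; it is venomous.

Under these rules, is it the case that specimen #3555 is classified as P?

No

Forward chaining from the given facts derives: meets criterion F, satisfies condition S, has scales, is endangered, has attribute X, is an invertebrate, is in category L, is a mammal.
Rules concluding "it is classified as P": R7 needs "it satisfies condition Z"; R9 needs "it is a predator" — none of these are established.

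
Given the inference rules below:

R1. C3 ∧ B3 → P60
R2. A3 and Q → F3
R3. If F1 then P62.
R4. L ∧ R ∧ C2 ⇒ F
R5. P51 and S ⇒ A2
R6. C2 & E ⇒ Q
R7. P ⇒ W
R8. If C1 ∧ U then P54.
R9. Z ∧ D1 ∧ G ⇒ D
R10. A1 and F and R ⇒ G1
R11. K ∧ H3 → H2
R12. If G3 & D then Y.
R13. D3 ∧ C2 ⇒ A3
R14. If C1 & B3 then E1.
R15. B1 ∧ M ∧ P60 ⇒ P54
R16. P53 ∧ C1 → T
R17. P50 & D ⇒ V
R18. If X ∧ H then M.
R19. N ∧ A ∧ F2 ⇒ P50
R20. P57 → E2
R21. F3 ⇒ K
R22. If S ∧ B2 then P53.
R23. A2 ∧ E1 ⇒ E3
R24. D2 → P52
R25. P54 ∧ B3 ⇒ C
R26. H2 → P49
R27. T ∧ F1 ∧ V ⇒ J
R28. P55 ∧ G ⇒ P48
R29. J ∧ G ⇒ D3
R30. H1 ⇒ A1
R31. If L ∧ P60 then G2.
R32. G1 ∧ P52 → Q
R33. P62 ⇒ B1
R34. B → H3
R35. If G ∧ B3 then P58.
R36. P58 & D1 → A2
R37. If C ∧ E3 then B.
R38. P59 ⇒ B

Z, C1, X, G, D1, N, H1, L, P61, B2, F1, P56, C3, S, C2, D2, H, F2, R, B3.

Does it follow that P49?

No

Forward chaining from the given facts derives: P60, P62, F, D, E1, M, P53, P52, A1, G2, B1, P58, A2, G1, P54, T, E3, C, Q, B, H3.
The only rule concluding P49 is R26, which needs H2; that is never established.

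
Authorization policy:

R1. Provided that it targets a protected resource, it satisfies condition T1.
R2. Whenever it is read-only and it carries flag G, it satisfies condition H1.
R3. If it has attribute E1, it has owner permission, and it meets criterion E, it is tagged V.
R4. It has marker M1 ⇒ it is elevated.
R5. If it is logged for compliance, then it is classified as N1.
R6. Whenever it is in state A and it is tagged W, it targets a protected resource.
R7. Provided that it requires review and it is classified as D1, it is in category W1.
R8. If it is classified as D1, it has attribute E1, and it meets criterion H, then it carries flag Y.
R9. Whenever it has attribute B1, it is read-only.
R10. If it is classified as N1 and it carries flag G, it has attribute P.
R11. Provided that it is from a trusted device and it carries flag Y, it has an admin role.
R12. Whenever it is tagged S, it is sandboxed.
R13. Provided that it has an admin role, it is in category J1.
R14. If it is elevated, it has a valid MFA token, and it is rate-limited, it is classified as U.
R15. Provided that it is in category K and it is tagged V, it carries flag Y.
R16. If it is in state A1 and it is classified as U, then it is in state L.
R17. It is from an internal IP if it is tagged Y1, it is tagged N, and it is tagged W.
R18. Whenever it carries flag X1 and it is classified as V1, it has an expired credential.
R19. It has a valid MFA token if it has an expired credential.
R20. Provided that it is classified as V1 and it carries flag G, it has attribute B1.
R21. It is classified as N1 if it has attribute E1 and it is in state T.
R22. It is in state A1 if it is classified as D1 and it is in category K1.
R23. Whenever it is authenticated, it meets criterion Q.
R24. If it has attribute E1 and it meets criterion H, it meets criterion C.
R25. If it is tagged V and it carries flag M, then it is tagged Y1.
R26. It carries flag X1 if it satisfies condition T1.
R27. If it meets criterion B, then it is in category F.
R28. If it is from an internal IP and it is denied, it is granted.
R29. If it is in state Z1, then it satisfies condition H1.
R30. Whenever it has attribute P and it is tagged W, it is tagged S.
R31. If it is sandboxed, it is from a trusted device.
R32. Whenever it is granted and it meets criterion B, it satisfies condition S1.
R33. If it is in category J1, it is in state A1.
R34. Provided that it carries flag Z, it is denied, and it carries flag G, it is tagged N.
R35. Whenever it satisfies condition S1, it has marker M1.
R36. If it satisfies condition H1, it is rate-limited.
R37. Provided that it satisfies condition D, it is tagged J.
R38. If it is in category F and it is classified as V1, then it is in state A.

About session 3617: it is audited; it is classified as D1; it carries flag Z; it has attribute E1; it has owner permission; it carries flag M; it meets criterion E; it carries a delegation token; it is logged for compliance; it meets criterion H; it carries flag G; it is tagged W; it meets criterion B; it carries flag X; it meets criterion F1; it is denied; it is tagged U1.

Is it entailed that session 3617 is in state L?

Forward chaining from the given facts derives: is tagged V, is classified as N1, carries flag Y, has attribute P, meets criterion C, is tagged Y1, is in category F, is tagged S, is tagged N, is sandboxed, is from an internal IP, is granted, is from a trusted device, satisfies condition S1, has marker M1, is elevated, has an admin role, is in category J1, is in state A1.
The only rule concluding "it is in state L" is R16, which needs "it is classified as U"; that is never established.

No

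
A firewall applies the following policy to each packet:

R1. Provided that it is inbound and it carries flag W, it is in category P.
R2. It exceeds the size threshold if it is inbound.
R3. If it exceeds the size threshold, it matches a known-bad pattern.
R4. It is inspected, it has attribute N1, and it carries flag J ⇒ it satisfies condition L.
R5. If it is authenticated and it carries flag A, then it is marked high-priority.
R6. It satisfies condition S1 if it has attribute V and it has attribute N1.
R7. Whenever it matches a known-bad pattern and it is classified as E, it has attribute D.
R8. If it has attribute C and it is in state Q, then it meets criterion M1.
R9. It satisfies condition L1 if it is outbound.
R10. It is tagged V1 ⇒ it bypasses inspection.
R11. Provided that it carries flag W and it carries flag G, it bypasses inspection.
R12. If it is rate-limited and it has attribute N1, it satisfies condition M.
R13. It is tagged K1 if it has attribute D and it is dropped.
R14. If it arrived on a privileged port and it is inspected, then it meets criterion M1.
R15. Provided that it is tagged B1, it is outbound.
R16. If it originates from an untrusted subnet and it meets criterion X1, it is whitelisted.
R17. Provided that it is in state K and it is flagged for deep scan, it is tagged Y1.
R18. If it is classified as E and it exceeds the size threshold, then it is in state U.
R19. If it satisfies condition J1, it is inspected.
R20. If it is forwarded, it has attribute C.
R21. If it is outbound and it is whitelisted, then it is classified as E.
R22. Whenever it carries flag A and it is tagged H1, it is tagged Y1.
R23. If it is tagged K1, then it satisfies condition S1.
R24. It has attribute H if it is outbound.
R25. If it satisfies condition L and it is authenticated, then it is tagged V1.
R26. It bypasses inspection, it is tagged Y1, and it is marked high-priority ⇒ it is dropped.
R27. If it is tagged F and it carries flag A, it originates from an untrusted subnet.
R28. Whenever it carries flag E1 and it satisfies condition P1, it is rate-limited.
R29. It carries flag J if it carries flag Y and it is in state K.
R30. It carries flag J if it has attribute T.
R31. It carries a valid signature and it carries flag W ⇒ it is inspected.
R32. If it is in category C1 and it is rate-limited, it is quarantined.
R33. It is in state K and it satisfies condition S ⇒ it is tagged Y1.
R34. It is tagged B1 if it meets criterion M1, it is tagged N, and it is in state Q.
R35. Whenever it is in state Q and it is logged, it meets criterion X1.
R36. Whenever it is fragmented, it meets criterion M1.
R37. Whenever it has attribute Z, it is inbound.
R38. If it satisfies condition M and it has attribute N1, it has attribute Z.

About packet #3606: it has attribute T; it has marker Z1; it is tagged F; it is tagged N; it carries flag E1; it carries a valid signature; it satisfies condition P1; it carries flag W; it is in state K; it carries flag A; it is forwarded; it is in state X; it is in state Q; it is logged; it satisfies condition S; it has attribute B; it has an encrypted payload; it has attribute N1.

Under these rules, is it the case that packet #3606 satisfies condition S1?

No

Forward chaining from the given facts derives: has attribute C, originates from an untrusted subnet, is rate-limited, carries flag J, is inspected, is tagged Y1, meets criterion X1, satisfies condition L, meets criterion M1, satisfies condition M, is whitelisted, is tagged B1, has attribute Z, is outbound, is classified as E, has attribute H, is inbound, is in category P, exceeds the size threshold, matches a known-bad pattern, has attribute D, satisfies condition L1, is in state U.
Rules concluding "it satisfies condition S1": R6 needs "it has attribute V"; R23 needs "it is tagged K1" — none of these are established.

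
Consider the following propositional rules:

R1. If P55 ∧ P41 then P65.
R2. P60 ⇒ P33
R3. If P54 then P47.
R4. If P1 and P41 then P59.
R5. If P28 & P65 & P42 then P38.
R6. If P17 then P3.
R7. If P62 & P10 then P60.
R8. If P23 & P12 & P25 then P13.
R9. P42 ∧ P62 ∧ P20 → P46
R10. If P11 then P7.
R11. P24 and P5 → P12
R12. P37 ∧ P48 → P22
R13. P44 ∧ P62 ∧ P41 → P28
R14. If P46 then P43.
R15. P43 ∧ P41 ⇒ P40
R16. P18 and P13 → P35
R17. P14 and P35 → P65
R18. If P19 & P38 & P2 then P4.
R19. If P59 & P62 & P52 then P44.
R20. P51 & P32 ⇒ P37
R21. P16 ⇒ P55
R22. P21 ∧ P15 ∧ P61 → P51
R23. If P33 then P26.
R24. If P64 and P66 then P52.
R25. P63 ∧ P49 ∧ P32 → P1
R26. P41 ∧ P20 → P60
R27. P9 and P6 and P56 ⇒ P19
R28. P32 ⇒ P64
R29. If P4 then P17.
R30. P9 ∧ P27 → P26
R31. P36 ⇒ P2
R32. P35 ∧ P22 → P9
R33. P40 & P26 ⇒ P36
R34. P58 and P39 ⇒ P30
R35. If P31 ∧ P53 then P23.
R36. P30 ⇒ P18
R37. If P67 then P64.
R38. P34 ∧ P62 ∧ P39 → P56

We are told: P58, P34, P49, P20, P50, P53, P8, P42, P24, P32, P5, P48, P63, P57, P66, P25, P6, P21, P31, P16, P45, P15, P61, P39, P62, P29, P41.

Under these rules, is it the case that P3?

Yes

P46  (by R9: P42, P62, P20)
P12  (by R11: P24, P5)
P43  (by R14: P46)
P40  (by R15: P43, P41)
P55  (by R21: P16)
P51  (by R22: P21, P15, P61)
P1  (by R25: P63, P49, P32)
P60  (by R26: P41, P20)
P64  (by R28: P32)
P30  (by R34: P58, P39)
P23  (by R35: P31, P53)
P18  (by R36: P30)
P56  (by R38: P34, P62, P39)
P65  (by R1: P55, P41)
P33  (by R2: P60)
P59  (by R4: P1, P41)
P13  (by R8: P23, P12, P25)
P35  (by R16: P18, P13)
P37  (by R20: P51, P32)
P26  (by R23: P33)
P52  (by R24: P64, P66)
P36  (by R33: P40, P26)
P22  (by R12: P37, P48)
P44  (by R19: P59, P62, P52)
P2  (by R31: P36)
P9  (by R32: P35, P22)
P28  (by R13: P44, P62, P41)
P19  (by R27: P9, P6, P56)
P38  (by R5: P28, P65, P42)
P4  (by R18: P19, P38, P2)
P17  (by R29: P4)
P3  (by R6: P17)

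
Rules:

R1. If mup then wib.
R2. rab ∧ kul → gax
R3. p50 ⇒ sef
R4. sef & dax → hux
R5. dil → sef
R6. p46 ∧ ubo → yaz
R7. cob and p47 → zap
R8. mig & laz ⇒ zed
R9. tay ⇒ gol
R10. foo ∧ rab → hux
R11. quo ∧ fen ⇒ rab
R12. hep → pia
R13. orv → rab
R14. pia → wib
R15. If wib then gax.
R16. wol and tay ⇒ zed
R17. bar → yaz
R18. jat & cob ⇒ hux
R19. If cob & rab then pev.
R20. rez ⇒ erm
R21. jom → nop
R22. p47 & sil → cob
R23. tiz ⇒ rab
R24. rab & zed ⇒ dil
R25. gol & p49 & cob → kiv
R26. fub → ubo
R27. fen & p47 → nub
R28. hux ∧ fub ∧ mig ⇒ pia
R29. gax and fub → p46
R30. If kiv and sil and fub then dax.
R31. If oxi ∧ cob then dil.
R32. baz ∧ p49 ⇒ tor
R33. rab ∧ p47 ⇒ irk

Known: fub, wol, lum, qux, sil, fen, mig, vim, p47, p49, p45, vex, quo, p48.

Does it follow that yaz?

Forward chaining from the given facts derives: rab, cob, ubo, nub, irk, zap, pev.
Rules concluding yaz: R6 needs p46; R17 needs bar — none of these are established.

No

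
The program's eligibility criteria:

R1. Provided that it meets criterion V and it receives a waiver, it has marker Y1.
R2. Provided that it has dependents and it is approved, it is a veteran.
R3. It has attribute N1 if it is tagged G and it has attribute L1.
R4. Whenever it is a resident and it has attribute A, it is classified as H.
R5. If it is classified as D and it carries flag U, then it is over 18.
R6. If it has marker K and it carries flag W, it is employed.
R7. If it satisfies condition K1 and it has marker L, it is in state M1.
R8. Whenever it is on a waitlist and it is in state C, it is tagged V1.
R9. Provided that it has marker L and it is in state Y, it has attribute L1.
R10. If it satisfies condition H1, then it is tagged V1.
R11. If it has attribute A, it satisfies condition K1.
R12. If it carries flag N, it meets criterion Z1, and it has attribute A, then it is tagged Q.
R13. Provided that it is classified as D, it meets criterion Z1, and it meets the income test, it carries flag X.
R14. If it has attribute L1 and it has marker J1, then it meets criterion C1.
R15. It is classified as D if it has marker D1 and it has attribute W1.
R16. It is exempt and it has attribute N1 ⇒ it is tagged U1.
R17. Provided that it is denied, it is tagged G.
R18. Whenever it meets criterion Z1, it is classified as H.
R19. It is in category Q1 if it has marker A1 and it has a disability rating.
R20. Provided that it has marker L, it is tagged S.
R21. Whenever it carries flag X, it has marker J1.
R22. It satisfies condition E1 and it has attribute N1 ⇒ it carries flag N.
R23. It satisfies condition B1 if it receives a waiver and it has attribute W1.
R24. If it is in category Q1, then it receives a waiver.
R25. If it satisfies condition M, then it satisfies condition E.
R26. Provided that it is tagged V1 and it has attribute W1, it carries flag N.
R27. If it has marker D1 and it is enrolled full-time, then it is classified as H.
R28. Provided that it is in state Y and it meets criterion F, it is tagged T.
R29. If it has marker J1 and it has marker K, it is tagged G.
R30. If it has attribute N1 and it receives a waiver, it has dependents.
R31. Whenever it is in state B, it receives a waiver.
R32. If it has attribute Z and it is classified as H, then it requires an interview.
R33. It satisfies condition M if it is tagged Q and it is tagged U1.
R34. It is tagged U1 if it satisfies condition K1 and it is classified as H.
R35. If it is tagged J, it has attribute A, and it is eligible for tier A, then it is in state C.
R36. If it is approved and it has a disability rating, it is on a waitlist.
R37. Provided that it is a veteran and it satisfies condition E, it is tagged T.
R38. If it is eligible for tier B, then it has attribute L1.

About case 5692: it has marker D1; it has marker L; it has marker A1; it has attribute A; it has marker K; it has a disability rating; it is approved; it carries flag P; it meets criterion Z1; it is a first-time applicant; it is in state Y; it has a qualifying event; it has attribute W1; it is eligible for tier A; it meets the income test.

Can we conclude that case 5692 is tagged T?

Forward chaining from the given facts derives: has attribute L1, satisfies condition K1, is classified as D, is classified as H, is in category Q1, is tagged S, receives a waiver, is tagged U1, is on a waitlist, is in state M1, carries flag X, has marker J1, satisfies condition B1, is tagged G, has attribute N1, meets criterion C1, has dependents, is a veteran.
Rules concluding "it is tagged T": R28 needs "it meets criterion F"; R37 needs "it satisfies condition E" — none of these are established.

No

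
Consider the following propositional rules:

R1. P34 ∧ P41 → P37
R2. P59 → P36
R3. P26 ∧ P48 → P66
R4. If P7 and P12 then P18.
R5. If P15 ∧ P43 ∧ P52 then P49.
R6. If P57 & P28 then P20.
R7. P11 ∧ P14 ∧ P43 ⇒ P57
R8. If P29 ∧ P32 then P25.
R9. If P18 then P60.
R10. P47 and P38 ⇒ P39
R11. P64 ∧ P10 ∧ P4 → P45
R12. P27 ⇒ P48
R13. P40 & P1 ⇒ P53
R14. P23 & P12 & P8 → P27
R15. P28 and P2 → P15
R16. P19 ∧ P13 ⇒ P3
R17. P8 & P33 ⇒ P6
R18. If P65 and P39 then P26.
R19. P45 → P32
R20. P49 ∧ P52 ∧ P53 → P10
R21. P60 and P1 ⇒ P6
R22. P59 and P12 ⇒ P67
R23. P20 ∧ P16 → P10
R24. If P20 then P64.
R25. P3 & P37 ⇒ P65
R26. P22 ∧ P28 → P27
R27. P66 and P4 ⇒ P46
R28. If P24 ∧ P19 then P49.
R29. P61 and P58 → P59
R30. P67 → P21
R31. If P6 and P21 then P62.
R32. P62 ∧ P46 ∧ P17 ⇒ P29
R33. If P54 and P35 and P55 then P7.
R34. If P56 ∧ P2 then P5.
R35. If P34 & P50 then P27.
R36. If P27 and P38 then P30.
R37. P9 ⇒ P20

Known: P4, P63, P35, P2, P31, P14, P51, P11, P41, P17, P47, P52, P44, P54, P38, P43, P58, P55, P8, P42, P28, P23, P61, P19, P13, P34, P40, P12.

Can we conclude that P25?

No

Forward chaining from the given facts derives: P37, P57, P39, P27, P15, P3, P65, P59, P7, P30, P36, P18, P49, P20, P60, P48, P26, P67, P64, P21, P66, P46.
The only rule concluding P25 is R8, which needs P29; that is never established.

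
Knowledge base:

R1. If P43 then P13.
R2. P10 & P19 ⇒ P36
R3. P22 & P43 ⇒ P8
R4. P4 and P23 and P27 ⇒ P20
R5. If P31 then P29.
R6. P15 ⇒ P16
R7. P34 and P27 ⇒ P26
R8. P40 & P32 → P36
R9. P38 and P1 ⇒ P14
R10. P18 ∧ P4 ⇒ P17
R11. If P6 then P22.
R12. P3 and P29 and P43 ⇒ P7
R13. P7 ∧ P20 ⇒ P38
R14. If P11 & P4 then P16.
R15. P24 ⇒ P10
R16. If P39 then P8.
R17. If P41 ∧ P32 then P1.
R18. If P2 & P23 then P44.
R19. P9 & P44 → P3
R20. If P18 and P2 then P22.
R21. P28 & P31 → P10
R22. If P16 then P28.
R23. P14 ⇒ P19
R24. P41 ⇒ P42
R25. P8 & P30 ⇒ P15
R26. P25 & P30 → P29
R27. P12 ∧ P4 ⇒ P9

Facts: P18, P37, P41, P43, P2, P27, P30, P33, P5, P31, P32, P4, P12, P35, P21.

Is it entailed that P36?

No

Forward chaining from the given facts derives: P13, P29, P17, P1, P22, P42, P9, P8, P15, P16, P28, P10.
Rules concluding P36: R2 needs P19; R8 needs P40 — none of these are established.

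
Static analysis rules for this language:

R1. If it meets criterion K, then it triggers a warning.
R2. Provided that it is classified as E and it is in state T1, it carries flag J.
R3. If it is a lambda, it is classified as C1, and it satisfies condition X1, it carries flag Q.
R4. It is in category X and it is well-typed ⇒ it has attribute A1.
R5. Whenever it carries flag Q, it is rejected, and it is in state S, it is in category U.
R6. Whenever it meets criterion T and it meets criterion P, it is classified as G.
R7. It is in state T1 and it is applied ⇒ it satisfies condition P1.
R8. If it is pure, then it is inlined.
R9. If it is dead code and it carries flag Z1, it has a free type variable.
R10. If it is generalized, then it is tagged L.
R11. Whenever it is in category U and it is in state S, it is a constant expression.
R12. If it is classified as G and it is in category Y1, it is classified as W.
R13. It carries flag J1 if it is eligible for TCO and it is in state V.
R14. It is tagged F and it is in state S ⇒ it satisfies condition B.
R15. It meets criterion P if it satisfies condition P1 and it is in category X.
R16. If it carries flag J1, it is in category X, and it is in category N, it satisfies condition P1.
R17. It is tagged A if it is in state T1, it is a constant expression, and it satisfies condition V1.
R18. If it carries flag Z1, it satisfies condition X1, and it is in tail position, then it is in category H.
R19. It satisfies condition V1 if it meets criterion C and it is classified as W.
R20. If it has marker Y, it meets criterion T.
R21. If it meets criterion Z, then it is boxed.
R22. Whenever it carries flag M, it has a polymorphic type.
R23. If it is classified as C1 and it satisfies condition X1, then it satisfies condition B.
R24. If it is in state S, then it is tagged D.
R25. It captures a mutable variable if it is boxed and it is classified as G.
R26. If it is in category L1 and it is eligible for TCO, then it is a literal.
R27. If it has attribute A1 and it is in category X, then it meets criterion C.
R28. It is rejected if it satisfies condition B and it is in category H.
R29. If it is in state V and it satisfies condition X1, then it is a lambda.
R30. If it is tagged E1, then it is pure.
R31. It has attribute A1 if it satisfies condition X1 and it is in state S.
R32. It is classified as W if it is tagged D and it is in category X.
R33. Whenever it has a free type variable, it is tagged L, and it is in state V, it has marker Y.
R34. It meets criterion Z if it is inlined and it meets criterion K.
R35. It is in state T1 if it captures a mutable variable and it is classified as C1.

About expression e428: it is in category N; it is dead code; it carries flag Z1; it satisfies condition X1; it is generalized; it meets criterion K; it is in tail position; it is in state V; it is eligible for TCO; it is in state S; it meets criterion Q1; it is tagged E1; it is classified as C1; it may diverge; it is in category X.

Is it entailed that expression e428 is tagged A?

Yes

By R9 (it is dead code, it carries flag Z1): it has a free type variable.
By R10 (it is generalized): it is tagged L.
By R13 (it is eligible for TCO, it is in state V): it carries flag J1.
By R16 (it carries flag J1, it is in category X, it is in category N): it satisfies condition P1.
By R18 (it carries flag Z1, it satisfies condition X1, it is in tail position): it is in category H.
By R23 (it is classified as C1, it satisfies condition X1): it satisfies condition B.
By R24 (it is in state S): it is tagged D.
By R28 (it satisfies condition B, it is in category H): it is rejected.
By R29 (it is in state V, it satisfies condition X1): it is a lambda.
By R30 (it is tagged E1): it is pure.
By R31 (it satisfies condition X1, it is in state S): it has attribute A1.
By R32 (it is tagged D, it is in category X): it is classified as W.
By R33 (it has a free type variable, it is tagged L, it is in state V): it has marker Y.
By R3 (it is a lambda, it is classified as C1, it satisfies condition X1): it carries flag Q.
By R5 (it carries flag Q, it is rejected, it is in state S): it is in category U.
By R8 (it is pure): it is inlined.
By R11 (it is in category U, it is in state S): it is a constant expression.
By R15 (it satisfies condition P1, it is in category X): it meets criterion P.
By R20 (it has marker Y): it meets criterion T.
By R27 (it has attribute A1, it is in category X): it meets criterion C.
By R34 (it is inlined, it meets criterion K): it meets criterion Z.
By R6 (it meets criterion T, it meets criterion P): it is classified as G.
By R19 (it meets criterion C, it is classified as W): it satisfies condition V1.
By R21 (it meets criterion Z): it is boxed.
By R25 (it is boxed, it is classified as G): it captures a mutable variable.
By R35 (it captures a mutable variable, it is classified as C1): it is in state T1.
By R17 (it is in state T1, it is a constant expression, it satisfies condition V1): it is tagged A.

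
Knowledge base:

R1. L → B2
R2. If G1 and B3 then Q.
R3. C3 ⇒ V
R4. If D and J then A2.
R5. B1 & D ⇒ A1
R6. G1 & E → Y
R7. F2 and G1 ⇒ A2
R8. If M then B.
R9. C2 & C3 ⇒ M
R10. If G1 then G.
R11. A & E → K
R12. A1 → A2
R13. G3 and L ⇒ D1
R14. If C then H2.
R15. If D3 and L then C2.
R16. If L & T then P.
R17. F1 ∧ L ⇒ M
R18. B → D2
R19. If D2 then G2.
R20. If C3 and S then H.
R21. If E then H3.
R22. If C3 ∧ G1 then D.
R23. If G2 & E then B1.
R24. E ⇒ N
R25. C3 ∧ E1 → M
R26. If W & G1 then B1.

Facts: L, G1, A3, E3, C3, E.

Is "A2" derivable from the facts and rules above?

No

Forward chaining from the given facts derives: B2, V, Y, G, H3, D, N.
Rules concluding A2: R4 needs J; R7 needs F2; R12 needs A1 — none of these are established.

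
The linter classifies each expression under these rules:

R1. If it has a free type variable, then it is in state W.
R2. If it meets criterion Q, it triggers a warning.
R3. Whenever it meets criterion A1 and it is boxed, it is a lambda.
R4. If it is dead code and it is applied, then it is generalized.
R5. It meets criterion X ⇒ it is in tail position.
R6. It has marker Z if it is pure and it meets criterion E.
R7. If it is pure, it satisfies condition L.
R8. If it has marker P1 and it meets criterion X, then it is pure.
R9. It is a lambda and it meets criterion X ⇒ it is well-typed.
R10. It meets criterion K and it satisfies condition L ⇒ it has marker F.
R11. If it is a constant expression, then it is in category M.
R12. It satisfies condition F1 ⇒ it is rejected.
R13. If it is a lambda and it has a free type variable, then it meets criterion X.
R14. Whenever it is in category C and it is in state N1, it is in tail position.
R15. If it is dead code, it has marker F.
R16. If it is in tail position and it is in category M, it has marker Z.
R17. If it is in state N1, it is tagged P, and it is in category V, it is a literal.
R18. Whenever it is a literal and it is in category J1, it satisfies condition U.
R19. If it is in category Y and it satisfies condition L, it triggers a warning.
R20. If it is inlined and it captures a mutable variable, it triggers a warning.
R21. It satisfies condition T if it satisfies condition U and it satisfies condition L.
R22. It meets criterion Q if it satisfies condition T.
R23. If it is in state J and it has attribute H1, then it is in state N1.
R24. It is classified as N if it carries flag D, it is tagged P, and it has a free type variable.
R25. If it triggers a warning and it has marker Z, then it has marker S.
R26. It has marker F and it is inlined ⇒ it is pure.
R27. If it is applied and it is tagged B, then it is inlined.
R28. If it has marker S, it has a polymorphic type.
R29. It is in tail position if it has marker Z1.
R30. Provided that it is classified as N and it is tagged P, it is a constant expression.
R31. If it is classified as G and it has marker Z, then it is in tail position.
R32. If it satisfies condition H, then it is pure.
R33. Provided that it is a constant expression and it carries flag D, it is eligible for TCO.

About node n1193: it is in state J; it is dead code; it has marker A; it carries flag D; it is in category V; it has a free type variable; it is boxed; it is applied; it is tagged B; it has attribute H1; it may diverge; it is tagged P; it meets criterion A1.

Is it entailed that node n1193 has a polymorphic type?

Forward chaining from the given facts derives: is in state W, is a lambda, is generalized, meets criterion X, has marker F, is in state N1, is classified as N, is inlined, is a constant expression, is eligible for TCO, is in tail position, is well-typed, is in category M, has marker Z, is a literal, is pure, satisfies condition L.
The only rule concluding "it has a polymorphic type" is R28, which needs "it has marker S"; that is never established.

No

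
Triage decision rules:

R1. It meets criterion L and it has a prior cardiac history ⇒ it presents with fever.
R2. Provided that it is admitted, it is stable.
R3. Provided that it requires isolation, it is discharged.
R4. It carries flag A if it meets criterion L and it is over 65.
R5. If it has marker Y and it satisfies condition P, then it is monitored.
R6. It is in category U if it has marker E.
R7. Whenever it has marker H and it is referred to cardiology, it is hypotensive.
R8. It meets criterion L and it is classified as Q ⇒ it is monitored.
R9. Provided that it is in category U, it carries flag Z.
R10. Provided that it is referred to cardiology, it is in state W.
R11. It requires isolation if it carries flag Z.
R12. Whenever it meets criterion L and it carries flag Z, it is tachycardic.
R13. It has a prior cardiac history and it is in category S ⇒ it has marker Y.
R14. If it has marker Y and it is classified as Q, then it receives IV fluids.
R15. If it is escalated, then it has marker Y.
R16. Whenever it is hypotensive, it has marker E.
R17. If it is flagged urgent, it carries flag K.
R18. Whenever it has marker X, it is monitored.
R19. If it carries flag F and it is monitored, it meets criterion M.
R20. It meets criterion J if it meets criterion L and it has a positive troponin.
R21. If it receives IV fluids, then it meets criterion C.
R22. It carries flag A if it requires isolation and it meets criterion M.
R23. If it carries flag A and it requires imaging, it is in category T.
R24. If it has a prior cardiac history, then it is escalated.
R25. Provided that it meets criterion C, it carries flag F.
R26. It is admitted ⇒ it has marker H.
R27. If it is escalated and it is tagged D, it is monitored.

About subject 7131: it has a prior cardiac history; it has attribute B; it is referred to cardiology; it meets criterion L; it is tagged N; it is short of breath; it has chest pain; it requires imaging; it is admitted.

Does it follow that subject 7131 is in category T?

Forward chaining from the given facts derives: presents with fever, is stable, is in state W, is escalated, has marker H, is hypotensive, has marker Y, has marker E, is in category U, carries flag Z, requires isolation, is tachycardic, is discharged.
The only rule concluding "it is in category T" is R23, which needs "it carries flag A"; that is never established.

No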